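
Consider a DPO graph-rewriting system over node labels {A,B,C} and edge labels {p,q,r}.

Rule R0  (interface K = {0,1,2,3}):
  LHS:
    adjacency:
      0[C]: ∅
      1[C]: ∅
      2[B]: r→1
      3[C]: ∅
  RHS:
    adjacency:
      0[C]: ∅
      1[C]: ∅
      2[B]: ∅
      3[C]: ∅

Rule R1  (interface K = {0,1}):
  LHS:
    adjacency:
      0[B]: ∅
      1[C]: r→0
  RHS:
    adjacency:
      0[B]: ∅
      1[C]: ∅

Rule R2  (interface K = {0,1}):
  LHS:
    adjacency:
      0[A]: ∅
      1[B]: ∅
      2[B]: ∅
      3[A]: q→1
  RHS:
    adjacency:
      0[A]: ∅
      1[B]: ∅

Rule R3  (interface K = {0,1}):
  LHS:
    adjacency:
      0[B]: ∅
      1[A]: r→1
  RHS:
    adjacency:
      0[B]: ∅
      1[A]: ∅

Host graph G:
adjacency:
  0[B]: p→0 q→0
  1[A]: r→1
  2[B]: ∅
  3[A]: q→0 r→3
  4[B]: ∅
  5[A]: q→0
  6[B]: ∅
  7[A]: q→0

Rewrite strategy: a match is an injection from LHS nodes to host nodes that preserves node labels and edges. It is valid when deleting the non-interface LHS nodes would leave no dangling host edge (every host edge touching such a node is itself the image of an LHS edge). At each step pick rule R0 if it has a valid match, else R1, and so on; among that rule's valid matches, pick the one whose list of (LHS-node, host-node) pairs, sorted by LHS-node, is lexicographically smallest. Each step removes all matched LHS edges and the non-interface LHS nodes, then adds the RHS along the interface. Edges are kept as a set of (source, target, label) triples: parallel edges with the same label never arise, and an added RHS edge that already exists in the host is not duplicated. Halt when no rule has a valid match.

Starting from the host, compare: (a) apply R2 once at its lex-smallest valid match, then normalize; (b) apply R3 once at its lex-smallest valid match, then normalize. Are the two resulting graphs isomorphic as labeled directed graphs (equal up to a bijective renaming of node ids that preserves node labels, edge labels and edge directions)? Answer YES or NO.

Answer: YES

Derivation:
branch R2-first: apply at {0↦1, 1↦0, 2↦2, 3↦5} → |E|=6, then 4 more step(s) → NF |V|=2 |E|=2 V={0:B, 1:A} E=0-p->0 0-q->0
branch R3-first: apply at {0↦0, 1↦1} → |E|=6, then 4 more step(s) → NF |V|=2 |E|=2 V={0:B, 1:A} E=0-p->0 0-q->0
graphs isomorphic (equal up to label-preserving node renaming)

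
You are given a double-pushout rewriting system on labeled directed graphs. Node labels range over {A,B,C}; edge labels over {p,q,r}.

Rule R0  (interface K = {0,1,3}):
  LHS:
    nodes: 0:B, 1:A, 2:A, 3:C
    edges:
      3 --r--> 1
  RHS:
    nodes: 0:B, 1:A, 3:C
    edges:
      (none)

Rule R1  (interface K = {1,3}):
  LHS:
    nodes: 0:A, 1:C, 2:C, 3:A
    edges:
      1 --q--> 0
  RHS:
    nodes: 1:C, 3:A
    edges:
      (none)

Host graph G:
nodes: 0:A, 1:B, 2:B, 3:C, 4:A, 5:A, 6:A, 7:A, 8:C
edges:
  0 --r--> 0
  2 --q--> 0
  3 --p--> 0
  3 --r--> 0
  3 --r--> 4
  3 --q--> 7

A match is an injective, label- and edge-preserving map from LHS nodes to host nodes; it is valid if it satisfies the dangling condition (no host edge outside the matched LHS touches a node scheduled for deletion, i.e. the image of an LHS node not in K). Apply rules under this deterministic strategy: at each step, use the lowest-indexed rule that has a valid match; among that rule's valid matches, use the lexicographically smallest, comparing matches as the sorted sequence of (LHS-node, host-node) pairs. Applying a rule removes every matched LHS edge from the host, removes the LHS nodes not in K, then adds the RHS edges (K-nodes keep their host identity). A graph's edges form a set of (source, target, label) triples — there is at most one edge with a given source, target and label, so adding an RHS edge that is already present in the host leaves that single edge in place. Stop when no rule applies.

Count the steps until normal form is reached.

[0] host  ⇒  9 nodes, 6 edges  {0-r->0 2-q->0 3-p->0 3-r->0 3-r->4 3-q->7}
[1] R0 @ {0↦1, 1↦0, 2↦5, 3↦3}  ⇒  8 nodes, 5 edges  {0-r->0 2-q->0 3-p->0 3-r->4 3-q->7}
[2] R0 @ {0↦1, 1↦4, 2↦6, 3↦3}  ⇒  7 nodes, 4 edges  {0-r->0 2-q->0 3-p->0 3-q->7}
[3] R1 @ {0↦7, 1↦3, 2↦8, 3↦0}  ⇒  5 nodes, 3 edges  {0-r->0 2-q->0 3-p->0}
normal form: no rule applies after step 3

Answer: 3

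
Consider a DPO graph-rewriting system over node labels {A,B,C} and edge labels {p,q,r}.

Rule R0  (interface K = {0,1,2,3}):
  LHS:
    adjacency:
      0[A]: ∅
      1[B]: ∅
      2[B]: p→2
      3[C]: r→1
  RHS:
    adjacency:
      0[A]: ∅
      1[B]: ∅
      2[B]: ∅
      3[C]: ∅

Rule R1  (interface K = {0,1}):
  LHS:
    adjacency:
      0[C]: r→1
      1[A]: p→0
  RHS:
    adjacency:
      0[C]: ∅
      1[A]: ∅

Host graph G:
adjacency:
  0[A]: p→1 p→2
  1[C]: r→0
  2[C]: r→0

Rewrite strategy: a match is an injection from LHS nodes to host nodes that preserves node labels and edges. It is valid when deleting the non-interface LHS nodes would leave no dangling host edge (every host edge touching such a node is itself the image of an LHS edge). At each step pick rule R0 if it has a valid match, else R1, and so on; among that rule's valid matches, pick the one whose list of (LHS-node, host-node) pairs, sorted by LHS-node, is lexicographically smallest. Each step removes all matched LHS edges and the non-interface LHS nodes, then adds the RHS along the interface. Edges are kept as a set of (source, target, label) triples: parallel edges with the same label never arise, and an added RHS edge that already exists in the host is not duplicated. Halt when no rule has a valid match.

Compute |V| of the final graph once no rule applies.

start.  V:3 E:4  edges: 0-p->1 0-p->2 1-r->0 2-r->0
1. fire R1 via {0↦1, 1↦0}  →  V:3 E:2  edges: 0-p->2 2-r->0
2. fire R1 via {0↦2, 1↦0}  →  V:3 E:0  edges: ∅
final graph: no rule applies after step 2
NF nodes: {0:A, 1:C, 2:C}

Answer: 3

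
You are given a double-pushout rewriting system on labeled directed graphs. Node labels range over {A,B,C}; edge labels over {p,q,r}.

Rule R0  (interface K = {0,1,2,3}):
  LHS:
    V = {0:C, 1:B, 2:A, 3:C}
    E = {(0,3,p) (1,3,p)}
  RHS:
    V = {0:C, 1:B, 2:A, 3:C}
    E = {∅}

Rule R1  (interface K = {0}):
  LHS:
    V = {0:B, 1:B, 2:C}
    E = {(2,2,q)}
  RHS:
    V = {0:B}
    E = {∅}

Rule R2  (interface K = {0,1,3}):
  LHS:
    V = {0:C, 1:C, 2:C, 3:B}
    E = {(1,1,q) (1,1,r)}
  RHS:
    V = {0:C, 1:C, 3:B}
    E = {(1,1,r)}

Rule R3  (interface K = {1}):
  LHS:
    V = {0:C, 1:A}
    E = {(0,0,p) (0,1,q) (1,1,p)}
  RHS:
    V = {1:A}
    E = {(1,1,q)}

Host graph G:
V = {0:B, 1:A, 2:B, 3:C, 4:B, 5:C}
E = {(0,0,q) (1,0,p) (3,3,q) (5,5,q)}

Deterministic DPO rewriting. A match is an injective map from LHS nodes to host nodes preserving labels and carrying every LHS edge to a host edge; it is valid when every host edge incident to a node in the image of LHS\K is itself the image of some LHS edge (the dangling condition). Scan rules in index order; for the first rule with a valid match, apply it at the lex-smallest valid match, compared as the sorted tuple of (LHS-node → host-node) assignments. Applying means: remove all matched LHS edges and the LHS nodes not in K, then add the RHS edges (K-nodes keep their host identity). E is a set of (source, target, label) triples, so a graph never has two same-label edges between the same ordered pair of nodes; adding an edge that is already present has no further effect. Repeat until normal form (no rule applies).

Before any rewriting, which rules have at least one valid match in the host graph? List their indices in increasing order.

Answer: [R1]

Steps:
R0: no valid match — LHS pattern not found
R1: 8 valid matches — {0↦0, 1↦2, 2↦3}, {0↦0, 1↦2, 2↦5}, {0↦0, 1↦4, 2↦3} (+5 more)
R2: no valid match — LHS pattern not found
R3: no valid match — LHS pattern not found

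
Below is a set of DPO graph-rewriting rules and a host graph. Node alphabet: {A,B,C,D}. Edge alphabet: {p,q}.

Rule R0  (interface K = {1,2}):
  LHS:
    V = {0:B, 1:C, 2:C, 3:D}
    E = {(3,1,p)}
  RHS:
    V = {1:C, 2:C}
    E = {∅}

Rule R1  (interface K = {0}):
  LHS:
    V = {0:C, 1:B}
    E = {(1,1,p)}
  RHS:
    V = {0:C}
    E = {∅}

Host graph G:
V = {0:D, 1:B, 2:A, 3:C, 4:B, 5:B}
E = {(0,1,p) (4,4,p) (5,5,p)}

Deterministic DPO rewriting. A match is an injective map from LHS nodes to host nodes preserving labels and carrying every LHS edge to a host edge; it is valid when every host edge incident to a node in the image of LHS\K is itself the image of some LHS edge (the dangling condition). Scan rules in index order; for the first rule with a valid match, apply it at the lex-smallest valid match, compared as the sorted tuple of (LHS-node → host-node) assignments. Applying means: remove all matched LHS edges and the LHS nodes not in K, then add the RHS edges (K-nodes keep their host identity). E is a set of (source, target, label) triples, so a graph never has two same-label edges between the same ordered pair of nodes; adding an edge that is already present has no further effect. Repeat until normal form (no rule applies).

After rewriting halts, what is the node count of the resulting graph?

initial: |V|=6 |E|=3  E = 0-p->1 4-p->4 5-p->5
step 1: apply R1 at {0↦3, 1↦4}  → |V|=5 |E|=2  E = 0-p->1 5-p->5
step 2: apply R1 at {0↦3, 1↦5}  → |V|=4 |E|=1  E = 0-p->1
halt: no rule applies after step 2
NF nodes: {0:D, 1:B, 2:A, 3:C}

Answer: 4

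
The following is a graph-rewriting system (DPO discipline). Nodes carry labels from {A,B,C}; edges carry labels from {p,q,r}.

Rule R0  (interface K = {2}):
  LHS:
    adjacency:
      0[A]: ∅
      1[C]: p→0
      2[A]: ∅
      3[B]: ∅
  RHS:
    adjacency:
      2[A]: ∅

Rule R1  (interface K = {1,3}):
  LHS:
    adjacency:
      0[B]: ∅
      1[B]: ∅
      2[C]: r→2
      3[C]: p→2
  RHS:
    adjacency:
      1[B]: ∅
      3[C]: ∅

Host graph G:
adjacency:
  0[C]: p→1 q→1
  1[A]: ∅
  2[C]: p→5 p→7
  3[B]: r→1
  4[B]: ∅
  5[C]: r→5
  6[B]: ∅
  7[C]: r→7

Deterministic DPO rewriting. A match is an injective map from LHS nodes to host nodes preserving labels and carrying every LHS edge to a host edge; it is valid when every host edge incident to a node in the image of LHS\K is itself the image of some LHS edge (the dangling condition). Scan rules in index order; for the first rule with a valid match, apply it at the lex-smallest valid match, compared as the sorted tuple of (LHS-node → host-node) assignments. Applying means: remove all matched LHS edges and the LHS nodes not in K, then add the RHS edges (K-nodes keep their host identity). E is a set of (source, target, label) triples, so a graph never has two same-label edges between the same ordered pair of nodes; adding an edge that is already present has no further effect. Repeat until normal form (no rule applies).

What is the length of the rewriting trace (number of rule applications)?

initial: |V|=8 |E|=7  E = 0-p->1 0-q->1 2-p->5 2-p->7 3-r->1 5-r->5 7-r->7
step 1: apply R1 at {0↦4, 1↦3, 2↦5, 3↦2}  → |V|=6 |E|=5  E = 0-p->1 0-q->1 2-p->7 3-r->1 7-r->7
step 2: apply R1 at {0↦6, 1↦3, 2↦7, 3↦2}  → |V|=4 |E|=3  E = 0-p->1 0-q->1 3-r->1
halt: no rule applies after step 2

Answer: 2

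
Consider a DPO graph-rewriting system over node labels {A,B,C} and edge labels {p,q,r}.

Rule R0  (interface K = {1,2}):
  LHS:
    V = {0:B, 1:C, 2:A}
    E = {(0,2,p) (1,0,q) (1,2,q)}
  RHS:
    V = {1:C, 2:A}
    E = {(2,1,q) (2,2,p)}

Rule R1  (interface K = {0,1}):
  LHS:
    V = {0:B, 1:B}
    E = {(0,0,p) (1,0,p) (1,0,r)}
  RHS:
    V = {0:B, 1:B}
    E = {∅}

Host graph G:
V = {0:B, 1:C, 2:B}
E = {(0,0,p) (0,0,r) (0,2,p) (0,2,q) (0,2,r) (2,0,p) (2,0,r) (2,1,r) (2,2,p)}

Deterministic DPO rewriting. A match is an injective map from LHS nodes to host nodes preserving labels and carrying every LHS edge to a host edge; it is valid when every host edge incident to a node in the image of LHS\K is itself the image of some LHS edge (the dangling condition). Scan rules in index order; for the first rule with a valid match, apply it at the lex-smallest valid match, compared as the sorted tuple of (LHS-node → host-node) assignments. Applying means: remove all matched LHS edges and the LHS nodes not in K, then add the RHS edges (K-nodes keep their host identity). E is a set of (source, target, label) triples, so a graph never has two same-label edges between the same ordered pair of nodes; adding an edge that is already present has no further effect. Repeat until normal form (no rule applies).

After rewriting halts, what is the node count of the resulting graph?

start.  V:3 E:9  edges: 0-p->0 0-r->0 0-p->2 0-q->2 0-r->2 2-p->0 2-r->0 2-r->1 2-p->2
1. fire R1 via {0↦0, 1↦2}  →  V:3 E:6  edges: 0-r->0 0-p->2 0-q->2 0-r->2 2-r->1 2-p->2
2. fire R1 via {0↦2, 1↦0}  →  V:3 E:3  edges: 0-r->0 0-q->2 2-r->1
halt: no rule applies after step 2
NF nodes: {0:B, 1:C, 2:B}

Answer: 3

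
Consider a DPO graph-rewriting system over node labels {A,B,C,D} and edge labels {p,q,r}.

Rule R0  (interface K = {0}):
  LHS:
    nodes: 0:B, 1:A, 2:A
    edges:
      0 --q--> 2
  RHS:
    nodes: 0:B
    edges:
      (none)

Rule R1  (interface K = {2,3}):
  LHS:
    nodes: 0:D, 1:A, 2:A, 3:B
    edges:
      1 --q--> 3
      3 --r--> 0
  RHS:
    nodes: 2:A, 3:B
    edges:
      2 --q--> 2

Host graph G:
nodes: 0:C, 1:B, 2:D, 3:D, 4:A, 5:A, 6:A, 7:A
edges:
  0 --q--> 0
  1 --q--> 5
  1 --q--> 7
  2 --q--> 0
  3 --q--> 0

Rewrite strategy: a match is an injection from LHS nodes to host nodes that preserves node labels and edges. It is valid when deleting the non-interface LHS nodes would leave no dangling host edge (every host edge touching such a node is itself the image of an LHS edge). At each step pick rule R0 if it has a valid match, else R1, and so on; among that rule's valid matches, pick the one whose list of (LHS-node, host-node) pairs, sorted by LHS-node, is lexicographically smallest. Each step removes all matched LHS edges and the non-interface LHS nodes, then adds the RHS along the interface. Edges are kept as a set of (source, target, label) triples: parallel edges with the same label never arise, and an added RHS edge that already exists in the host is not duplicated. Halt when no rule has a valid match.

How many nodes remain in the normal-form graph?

initial: |V|=8 |E|=5  E = 0-q->0 1-q->5 1-q->7 2-q->0 3-q->0
step 1: apply R0 at {0↦1, 1↦4, 2↦5}  → |V|=6 |E|=4  E = 0-q->0 1-q->7 2-q->0 3-q->0
step 2: apply R0 at {0↦1, 1↦6, 2↦7}  → |V|=4 |E|=3  E = 0-q->0 2-q->0 3-q->0
normal form: no rule applies after step 2
NF nodes: {0:C, 1:B, 2:D, 3:D}

Answer: 4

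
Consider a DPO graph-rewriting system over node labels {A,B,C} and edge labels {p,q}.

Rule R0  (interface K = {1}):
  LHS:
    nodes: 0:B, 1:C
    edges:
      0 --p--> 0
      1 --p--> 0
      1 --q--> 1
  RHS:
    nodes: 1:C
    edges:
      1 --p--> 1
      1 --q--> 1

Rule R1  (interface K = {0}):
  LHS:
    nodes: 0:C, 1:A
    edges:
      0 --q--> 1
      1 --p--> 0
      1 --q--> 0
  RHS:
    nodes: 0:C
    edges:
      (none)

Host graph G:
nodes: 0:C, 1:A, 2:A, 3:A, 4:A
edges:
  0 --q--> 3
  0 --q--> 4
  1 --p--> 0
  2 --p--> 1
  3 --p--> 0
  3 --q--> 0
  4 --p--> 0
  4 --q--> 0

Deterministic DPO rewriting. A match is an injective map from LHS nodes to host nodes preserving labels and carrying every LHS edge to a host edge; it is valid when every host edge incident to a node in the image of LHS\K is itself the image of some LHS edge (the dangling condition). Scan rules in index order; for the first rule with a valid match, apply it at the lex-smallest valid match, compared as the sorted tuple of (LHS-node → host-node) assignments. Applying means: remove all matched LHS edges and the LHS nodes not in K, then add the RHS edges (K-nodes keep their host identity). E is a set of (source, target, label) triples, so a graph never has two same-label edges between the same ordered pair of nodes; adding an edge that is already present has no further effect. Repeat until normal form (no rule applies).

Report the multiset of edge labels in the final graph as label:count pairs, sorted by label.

[0] host  ⇒  5 nodes, 8 edges  {0-q->3 0-q->4 1-p->0 2-p->1 3-p->0 3-q->0 4-p->0 4-q->0}
[1] R1 @ {0↦0, 1↦3}  ⇒  4 nodes, 5 edges  {0-q->4 1-p->0 2-p->1 4-p->0 4-q->0}
[2] R1 @ {0↦0, 1↦4}  ⇒  3 nodes, 2 edges  {1-p->0 2-p->1}
final graph: no rule applies after step 2
NF edges: [(1, 0, 'p'), (2, 1, 'p')]

Answer: p:2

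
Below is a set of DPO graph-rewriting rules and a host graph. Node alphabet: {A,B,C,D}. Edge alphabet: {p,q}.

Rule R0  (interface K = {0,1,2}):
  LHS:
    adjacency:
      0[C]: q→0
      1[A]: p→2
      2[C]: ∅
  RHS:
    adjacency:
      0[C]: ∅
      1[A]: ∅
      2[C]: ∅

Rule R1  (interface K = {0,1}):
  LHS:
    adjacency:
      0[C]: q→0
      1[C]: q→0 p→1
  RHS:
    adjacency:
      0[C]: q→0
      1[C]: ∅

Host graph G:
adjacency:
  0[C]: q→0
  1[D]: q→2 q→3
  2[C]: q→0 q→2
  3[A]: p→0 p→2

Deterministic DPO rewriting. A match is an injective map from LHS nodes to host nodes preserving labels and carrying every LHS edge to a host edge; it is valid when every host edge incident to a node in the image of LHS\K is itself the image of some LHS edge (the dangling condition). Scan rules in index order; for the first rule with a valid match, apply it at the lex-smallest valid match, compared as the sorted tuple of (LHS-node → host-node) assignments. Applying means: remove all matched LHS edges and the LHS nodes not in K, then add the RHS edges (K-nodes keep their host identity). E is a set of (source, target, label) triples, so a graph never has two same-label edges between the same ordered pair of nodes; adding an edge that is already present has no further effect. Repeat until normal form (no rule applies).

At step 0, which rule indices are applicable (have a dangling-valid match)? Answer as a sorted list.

Answer: [R0]

Rewrite trace:
R0: 2 valid matches — {0↦0, 1↦3, 2↦2}, {0↦2, 1↦3, 2↦0}
R1: no valid match — LHS pattern not found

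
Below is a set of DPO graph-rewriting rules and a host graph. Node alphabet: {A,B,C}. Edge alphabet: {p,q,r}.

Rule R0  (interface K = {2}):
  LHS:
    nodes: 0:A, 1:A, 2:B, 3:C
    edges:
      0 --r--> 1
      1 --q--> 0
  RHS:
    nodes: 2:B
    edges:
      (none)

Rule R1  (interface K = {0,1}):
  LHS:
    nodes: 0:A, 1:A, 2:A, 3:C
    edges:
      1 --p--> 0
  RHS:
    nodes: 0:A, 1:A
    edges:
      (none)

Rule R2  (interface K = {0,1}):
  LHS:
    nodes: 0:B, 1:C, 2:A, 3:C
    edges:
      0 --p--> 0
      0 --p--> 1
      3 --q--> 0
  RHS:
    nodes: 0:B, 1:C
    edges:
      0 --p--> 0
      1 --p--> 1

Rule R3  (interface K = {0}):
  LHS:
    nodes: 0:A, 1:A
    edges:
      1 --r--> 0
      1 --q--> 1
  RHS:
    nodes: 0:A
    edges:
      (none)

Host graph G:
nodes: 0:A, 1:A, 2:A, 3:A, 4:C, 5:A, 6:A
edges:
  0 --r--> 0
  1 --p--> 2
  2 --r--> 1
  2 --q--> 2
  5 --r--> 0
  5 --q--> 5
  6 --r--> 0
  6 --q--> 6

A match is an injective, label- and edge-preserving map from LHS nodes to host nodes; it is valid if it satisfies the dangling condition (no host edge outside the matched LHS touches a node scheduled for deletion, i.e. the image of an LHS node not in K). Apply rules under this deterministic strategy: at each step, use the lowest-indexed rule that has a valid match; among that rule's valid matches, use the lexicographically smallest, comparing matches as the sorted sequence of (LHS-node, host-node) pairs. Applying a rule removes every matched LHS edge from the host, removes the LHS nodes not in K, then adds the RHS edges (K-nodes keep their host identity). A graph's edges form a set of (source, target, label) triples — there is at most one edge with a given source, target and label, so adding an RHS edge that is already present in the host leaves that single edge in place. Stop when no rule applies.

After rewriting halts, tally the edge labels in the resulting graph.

[0] host  ⇒  7 nodes, 8 edges  {0-r->0 1-p->2 2-r->1 2-q->2 5-r->0 5-q->5 6-r->0 6-q->6}
[1] R1 @ {0↦2, 1↦1, 2↦3, 3↦4}  ⇒  5 nodes, 7 edges  {0-r->0 2-r->1 2-q->2 5-r->0 5-q->5 6-r->0 6-q->6}
[2] R3 @ {0↦0, 1↦5}  ⇒  4 nodes, 5 edges  {0-r->0 2-r->1 2-q->2 6-r->0 6-q->6}
[3] R3 @ {0↦0, 1↦6}  ⇒  3 nodes, 3 edges  {0-r->0 2-r->1 2-q->2}
[4] R3 @ {0↦1, 1↦2}  ⇒  2 nodes, 1 edges  {0-r->0}
normal form: no rule applies after step 4
NF edges: [(0, 0, 'r')]

Answer: r:1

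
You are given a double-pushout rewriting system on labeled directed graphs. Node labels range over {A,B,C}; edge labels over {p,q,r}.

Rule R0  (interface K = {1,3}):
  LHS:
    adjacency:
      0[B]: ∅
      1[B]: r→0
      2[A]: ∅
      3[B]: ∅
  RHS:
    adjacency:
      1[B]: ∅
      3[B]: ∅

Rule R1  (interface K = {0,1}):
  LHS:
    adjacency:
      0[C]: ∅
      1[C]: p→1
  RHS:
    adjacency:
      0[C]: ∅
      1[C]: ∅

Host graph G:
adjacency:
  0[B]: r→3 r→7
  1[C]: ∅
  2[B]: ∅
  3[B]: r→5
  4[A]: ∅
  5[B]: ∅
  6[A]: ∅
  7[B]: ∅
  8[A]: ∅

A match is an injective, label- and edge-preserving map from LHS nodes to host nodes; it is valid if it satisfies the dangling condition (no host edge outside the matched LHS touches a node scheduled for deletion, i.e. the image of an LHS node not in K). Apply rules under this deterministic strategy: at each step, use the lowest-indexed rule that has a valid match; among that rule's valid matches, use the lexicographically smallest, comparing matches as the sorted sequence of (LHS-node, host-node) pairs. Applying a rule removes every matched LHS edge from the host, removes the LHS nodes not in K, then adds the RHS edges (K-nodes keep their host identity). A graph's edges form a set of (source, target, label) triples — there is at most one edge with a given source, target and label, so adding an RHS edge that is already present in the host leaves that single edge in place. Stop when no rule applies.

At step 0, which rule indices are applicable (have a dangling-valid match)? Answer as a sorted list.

Answer: [R0]

Derivation:
R0: 18 valid matches — {0↦5, 1↦3, 2↦4, 3↦0}, {0↦5, 1↦3, 2↦4, 3↦2}, {0↦5, 1↦3, 2↦4, 3↦7} (+15 more)
R1: no valid match — LHS pattern not found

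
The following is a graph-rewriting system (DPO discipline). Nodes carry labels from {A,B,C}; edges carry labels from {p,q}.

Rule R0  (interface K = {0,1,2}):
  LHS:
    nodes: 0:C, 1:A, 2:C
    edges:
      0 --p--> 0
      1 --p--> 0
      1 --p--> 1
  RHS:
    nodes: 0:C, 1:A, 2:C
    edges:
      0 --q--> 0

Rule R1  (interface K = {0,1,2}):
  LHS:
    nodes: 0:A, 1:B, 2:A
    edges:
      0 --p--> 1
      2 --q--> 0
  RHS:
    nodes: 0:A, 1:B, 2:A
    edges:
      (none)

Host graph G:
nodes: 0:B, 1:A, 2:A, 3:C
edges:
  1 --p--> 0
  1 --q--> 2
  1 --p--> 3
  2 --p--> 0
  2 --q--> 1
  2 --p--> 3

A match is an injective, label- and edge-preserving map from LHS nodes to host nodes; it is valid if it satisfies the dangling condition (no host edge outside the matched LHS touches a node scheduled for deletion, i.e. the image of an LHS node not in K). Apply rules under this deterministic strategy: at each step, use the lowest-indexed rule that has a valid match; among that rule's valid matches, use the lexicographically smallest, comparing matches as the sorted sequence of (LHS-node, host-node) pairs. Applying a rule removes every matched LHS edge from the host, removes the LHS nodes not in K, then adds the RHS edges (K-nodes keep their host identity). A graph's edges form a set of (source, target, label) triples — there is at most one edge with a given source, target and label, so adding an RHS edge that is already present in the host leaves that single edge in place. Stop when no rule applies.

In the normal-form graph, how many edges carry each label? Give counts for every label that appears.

Answer: p:2

Steps:
start.  V:4 E:6  edges: 1-p->0 1-q->2 1-p->3 2-p->0 2-q->1 2-p->3
1. fire R1 via {0↦1, 1↦0, 2↦2}  →  V:4 E:4  edges: 1-q->2 1-p->3 2-p->0 2-p->3
2. fire R1 via {0↦2, 1↦0, 2↦1}  →  V:4 E:2  edges: 1-p->3 2-p->3
halt: no rule applies after step 2
NF edges: [(1, 3, 'p'), (2, 3, 'p')]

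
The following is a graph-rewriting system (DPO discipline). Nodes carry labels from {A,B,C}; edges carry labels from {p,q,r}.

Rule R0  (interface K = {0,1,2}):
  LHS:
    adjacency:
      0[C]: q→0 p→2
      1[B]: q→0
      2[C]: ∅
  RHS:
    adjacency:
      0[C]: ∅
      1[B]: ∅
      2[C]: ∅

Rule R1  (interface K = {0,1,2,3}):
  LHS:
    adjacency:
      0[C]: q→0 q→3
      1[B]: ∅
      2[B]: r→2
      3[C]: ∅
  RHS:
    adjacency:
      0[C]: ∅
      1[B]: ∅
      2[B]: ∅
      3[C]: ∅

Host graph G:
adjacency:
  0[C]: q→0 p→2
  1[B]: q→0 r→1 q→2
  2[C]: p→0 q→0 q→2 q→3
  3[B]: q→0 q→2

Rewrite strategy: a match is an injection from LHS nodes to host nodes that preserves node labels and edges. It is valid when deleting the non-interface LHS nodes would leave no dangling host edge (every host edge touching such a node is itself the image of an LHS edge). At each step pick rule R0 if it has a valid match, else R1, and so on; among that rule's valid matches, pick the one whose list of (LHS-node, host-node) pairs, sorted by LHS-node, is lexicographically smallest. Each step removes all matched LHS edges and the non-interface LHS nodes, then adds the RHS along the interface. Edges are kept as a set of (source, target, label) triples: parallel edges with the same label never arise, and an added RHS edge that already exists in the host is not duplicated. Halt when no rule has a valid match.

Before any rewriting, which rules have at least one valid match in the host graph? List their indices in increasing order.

Answer: [R0,R1]

Rewrite trace:
R0: 4 valid matches — {0↦0, 1↦1, 2↦2}, {0↦0, 1↦3, 2↦2}, {0↦2, 1↦1, 2↦0} (+1 more)
R1: 1 valid match — {0↦2, 1↦3, 2↦1, 3↦0}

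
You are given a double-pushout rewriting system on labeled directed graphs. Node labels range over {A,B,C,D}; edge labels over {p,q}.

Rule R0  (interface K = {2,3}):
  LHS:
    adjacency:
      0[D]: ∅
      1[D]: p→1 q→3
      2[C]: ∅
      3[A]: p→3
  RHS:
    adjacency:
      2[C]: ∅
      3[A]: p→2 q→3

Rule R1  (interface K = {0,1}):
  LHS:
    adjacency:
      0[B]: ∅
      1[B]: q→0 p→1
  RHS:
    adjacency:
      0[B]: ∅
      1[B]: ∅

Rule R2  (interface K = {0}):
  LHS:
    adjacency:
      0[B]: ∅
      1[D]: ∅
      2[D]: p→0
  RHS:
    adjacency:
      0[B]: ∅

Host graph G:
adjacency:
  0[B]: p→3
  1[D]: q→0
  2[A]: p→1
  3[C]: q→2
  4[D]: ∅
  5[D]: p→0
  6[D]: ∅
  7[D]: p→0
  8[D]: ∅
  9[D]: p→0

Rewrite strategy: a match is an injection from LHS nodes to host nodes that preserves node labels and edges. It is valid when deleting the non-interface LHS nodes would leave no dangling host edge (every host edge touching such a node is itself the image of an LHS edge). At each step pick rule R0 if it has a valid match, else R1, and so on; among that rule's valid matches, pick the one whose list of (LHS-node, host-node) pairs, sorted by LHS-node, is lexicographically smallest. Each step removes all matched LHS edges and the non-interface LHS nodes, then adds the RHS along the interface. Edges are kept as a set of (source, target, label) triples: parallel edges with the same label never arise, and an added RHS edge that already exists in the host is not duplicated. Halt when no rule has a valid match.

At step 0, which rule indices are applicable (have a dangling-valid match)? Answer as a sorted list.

Answer: [R2]

Steps:
R0: no valid match — LHS pattern not found
R1: no valid match — LHS pattern not found
R2: 9 valid matches — {0↦0, 1↦4, 2↦5}, {0↦0, 1↦4, 2↦7}, {0↦0, 1↦4, 2↦9} (+6 more)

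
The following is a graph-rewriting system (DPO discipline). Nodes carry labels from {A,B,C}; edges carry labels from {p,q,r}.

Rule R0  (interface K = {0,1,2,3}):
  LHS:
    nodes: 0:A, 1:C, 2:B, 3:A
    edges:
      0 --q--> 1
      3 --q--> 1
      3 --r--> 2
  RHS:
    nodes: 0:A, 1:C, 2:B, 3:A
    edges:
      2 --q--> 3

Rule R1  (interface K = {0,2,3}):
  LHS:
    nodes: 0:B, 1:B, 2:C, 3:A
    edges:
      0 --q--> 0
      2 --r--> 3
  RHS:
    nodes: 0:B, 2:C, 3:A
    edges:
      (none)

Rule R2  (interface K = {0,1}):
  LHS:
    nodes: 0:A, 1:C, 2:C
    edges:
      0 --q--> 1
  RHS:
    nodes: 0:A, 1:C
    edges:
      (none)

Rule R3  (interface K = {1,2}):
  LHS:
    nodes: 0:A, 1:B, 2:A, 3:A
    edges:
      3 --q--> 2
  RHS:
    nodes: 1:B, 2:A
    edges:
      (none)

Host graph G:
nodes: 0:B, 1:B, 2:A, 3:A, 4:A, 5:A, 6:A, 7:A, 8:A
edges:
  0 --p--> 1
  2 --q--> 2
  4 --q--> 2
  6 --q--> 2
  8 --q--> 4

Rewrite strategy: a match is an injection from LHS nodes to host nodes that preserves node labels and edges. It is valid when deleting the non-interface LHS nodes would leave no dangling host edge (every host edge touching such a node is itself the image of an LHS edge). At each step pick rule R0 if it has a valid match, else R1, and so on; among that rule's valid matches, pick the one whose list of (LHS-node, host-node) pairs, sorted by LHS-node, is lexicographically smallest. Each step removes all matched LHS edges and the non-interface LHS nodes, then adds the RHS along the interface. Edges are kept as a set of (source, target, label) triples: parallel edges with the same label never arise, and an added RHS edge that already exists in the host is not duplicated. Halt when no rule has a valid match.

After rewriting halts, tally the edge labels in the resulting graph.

[0] host  ⇒  9 nodes, 5 edges  {0-p->1 2-q->2 4-q->2 6-q->2 8-q->4}
[1] R3 @ {0↦3, 1↦0, 2↦2, 3↦6}  ⇒  7 nodes, 4 edges  {0-p->1 2-q->2 4-q->2 8-q->4}
[2] R3 @ {0↦5, 1↦0, 2↦4, 3↦8}  ⇒  5 nodes, 3 edges  {0-p->1 2-q->2 4-q->2}
[3] R3 @ {0↦7, 1↦0, 2↦2, 3↦4}  ⇒  3 nodes, 2 edges  {0-p->1 2-q->2}
normal form: no rule applies after step 3
NF edges: [(0, 1, 'p'), (2, 2, 'q')]

Answer: p:1 q:1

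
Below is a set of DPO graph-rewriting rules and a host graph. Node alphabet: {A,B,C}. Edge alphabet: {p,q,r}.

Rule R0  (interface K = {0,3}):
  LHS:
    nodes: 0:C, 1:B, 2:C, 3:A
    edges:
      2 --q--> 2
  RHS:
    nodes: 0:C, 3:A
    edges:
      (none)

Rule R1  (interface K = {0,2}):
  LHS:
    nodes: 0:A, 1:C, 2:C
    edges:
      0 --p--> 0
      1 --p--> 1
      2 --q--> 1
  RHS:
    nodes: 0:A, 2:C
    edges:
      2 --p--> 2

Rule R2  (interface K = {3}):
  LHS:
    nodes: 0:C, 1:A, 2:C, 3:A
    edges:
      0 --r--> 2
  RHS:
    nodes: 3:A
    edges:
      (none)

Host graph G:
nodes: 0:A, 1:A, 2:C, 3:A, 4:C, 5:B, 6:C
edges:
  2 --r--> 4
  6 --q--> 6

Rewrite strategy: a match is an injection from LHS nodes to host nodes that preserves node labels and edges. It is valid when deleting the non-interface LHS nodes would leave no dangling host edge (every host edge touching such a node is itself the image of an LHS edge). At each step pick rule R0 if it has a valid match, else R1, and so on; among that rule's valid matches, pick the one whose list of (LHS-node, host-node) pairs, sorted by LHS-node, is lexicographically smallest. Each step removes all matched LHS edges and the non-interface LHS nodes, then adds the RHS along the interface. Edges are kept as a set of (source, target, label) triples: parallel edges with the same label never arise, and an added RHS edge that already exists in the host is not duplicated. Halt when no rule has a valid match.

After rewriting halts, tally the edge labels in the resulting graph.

Answer: (no edges)

Steps:
[0] host  ⇒  7 nodes, 2 edges  {2-r->4 6-q->6}
[1] R0 @ {0↦2, 1↦5, 2↦6, 3↦0}  ⇒  5 nodes, 1 edges  {2-r->4}
[2] R2 @ {0↦2, 1↦0, 2↦4, 3↦1}  ⇒  2 nodes, 0 edges  {∅}
halt: no rule applies after step 2
NF edges: []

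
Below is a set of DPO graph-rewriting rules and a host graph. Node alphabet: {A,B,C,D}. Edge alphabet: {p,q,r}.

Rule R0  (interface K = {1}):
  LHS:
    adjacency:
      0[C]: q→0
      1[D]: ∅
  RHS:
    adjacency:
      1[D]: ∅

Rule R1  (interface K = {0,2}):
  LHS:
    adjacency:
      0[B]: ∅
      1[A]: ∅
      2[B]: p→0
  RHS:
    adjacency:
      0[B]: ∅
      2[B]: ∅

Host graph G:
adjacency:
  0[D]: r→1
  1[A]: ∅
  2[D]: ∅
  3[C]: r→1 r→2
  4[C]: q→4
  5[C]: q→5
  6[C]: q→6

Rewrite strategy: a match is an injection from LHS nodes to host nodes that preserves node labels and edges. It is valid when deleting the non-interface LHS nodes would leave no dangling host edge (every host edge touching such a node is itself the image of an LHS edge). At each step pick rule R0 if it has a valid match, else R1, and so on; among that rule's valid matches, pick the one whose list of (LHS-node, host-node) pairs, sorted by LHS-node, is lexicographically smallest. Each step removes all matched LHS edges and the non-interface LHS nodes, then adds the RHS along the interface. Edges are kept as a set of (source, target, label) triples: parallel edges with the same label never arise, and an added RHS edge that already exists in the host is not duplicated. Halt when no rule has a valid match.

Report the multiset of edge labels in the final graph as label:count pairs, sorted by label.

Answer: r:3

Derivation:
start.  V:7 E:6  edges: 0-r->1 3-r->1 3-r->2 4-q->4 5-q->5 6-q->6
1. fire R0 via {0↦4, 1↦0}  →  V:6 E:5  edges: 0-r->1 3-r->1 3-r->2 5-q->5 6-q->6
2. fire R0 via {0↦5, 1↦0}  →  V:5 E:4  edges: 0-r->1 3-r->1 3-r->2 6-q->6
3. fire R0 via {0↦6, 1↦0}  →  V:4 E:3  edges: 0-r->1 3-r->1 3-r->2
halt: no rule applies after step 3
NF edges: [(0, 1, 'r'), (3, 1, 'r'), (3, 2, 'r')]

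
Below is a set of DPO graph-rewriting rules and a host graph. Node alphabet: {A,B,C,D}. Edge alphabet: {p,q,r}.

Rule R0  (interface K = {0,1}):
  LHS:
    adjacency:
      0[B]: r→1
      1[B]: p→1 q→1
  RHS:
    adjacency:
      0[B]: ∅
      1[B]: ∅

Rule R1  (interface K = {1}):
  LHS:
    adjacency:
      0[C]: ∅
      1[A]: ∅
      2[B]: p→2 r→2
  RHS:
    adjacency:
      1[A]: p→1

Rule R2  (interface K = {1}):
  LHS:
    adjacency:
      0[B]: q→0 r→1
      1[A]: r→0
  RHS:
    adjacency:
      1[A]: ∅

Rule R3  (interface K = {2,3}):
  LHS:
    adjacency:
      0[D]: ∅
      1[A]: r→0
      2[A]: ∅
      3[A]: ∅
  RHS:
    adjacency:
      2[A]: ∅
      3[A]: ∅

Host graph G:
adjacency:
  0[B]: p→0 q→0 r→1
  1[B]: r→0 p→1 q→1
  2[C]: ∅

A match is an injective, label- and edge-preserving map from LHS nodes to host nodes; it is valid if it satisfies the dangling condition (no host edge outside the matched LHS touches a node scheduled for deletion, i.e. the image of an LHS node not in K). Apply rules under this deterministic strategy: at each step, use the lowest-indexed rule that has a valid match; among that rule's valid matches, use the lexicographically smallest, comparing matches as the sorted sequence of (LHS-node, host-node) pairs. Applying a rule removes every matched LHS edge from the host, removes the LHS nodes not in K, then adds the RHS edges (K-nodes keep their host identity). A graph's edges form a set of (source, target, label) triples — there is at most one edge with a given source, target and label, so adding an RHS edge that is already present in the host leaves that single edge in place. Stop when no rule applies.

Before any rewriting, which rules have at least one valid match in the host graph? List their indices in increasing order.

Answer: [R0]

Rewrite trace:
R0: 2 valid matches — {0↦0, 1↦1}, {0↦1, 1↦0}
R1: no valid match — LHS pattern not found
R2: no valid match — LHS pattern not found
R3: no valid match — LHS pattern not found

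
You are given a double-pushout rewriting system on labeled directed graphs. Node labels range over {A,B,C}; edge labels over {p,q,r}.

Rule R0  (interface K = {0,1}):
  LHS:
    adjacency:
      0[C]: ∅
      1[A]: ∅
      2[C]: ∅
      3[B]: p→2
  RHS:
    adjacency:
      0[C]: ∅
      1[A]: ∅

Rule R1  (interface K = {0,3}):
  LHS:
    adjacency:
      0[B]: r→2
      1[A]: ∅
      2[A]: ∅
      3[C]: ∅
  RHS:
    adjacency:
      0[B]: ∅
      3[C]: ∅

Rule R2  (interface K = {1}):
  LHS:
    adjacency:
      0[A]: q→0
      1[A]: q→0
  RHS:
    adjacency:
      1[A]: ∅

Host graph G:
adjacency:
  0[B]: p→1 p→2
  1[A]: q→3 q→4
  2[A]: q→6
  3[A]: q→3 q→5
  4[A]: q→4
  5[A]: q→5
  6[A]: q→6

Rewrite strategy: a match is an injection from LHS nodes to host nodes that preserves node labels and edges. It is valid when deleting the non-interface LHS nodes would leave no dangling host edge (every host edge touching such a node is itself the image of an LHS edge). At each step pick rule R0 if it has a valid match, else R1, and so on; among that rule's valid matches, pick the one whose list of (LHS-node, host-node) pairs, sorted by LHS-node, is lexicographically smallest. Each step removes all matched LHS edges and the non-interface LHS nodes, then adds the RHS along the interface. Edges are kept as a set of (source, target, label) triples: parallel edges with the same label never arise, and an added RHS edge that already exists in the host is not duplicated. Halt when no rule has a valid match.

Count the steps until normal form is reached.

start.  V:7 E:10  edges: 0-p->1 0-p->2 1-q->3 1-q->4 2-q->6 3-q->3 3-q->5 4-q->4 5-q->5 6-q->6
1. fire R2 via {0↦4, 1↦1}  →  V:6 E:8  edges: 0-p->1 0-p->2 1-q->3 2-q->6 3-q->3 3-q->5 5-q->5 6-q->6
2. fire R2 via {0↦5, 1↦3}  →  V:5 E:6  edges: 0-p->1 0-p->2 1-q->3 2-q->6 3-q->3 6-q->6
3. fire R2 via {0↦3, 1↦1}  →  V:4 E:4  edges: 0-p->1 0-p->2 2-q->6 6-q->6
4. fire R2 via {0↦6, 1↦2}  →  V:3 E:2  edges: 0-p->1 0-p->2
halt: no rule applies after step 4

Answer: 4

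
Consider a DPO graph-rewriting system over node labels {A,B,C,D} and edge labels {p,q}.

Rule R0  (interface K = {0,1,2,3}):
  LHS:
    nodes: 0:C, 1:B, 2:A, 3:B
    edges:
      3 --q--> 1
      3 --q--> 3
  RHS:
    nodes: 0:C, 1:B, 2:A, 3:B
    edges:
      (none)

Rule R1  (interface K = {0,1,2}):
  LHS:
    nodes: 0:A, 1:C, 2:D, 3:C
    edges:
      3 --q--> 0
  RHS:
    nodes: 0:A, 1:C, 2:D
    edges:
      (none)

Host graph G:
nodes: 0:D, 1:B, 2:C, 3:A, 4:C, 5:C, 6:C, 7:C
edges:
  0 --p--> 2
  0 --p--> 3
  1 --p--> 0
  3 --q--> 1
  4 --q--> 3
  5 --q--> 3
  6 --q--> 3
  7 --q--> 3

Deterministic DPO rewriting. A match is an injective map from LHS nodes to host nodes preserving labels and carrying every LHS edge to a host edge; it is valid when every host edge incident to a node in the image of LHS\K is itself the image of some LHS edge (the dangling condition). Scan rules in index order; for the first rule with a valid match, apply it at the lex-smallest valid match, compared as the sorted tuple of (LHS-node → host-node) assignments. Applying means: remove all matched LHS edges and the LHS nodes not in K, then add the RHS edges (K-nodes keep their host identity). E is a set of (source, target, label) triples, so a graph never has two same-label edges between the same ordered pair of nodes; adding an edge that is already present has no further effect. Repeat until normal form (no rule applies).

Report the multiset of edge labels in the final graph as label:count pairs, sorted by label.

Answer: p:3 q:1

Derivation:
initial: |V|=8 |E|=8  E = 0-p->2 0-p->3 1-p->0 3-q->1 4-q->3 5-q->3 6-q->3 7-q->3
step 1: apply R1 at {0↦3, 1↦2, 2↦0, 3↦4}  → |V|=7 |E|=7  E = 0-p->2 0-p->3 1-p->0 3-q->1 5-q->3 6-q->3 7-q->3
step 2: apply R1 at {0↦3, 1↦2, 2↦0, 3↦5}  → |V|=6 |E|=6  E = 0-p->2 0-p->3 1-p->0 3-q->1 6-q->3 7-q->3
step 3: apply R1 at {0↦3, 1↦2, 2↦0, 3↦6}  → |V|=5 |E|=5  E = 0-p->2 0-p->3 1-p->0 3-q->1 7-q->3
step 4: apply R1 at {0↦3, 1↦2, 2↦0, 3↦7}  → |V|=4 |E|=4  E = 0-p->2 0-p->3 1-p->0 3-q->1
halt: no rule applies after step 4
NF edges: [(0, 2, 'p'), (0, 3, 'p'), (1, 0, 'p'), (3, 1, 'q')]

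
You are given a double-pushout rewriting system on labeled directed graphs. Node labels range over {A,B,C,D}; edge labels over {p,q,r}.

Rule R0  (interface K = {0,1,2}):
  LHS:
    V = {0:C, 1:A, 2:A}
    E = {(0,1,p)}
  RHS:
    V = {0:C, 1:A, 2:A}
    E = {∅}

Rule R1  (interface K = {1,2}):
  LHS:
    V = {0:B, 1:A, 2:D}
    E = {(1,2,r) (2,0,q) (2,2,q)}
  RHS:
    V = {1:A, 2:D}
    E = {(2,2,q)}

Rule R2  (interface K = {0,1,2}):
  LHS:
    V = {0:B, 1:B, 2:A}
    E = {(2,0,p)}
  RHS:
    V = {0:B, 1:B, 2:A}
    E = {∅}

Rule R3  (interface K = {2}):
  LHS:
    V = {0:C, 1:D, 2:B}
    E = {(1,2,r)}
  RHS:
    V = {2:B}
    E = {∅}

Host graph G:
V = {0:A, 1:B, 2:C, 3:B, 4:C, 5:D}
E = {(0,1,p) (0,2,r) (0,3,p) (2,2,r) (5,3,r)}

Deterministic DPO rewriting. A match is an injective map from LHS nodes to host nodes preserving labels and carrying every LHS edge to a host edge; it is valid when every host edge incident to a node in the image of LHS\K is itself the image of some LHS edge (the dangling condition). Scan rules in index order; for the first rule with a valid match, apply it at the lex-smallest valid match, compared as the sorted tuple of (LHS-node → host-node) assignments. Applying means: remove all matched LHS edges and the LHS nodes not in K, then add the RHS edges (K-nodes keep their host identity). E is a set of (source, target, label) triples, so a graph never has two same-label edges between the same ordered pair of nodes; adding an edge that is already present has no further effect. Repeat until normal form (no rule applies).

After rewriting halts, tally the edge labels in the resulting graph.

Answer: r:2

Rewrite trace:
start.  V:6 E:5  edges: 0-p->1 0-r->2 0-p->3 2-r->2 5-r->3
1. fire R2 via {0↦1, 1↦3, 2↦0}  →  V:6 E:4  edges: 0-r->2 0-p->3 2-r->2 5-r->3
2. fire R2 via {0↦3, 1↦1, 2↦0}  →  V:6 E:3  edges: 0-r->2 2-r->2 5-r->3
3. fire R3 via {0↦4, 1↦5, 2↦3}  →  V:4 E:2  edges: 0-r->2 2-r->2
normal form: no rule applies after step 3
NF edges: [(0, 2, 'r'), (2, 2, 'r')]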